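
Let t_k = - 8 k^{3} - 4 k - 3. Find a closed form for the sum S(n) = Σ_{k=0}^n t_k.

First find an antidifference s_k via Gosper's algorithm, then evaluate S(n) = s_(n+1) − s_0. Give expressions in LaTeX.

r(k) = (4*k + 8*(k + 1)**3 + 7)/(8*k**3 + 4*k + 3) after simplifying.
So A=1 and B=1, with C=k**3 + k/2 + 3/8.
Set up (1)·f(k+1) − (1)·f(k) − (k**3 + k/2 + 3/8) = 0.
deg f ≤ 4 (via 0,0,3).
Match coefficients ⇒ f(k) = k*(2*k**3 - 4*k**2 + 4*k + 1)/8.
R(k) = B(k−1)·f(k)/C(k) = k*(2*k**3 - 4*k**2 + 4*k + 1)/((2*k + 1)*(4*k**2 - 2*k + 3)); s_k = R·t_k = k*(-2*k**3 + 4*k**2 - 4*k - 1).
Δs = -8*k**3 - 4*k - 3, as required.
s_(n+1) = -2*n**4 - 4*n**3 - 4*n**2 - 5*n - 3 and s_(0) = 0, so S(n) = -2*n**4 - 4*n**3 - 4*n**2 - 5*n - 3.

S(n) = - 2 n^{4} - 4 n^{3} - 4 n^{2} - 5 n - 3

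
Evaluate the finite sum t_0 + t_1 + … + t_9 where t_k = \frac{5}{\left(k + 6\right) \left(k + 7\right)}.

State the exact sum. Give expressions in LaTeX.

Σ = 25/48

Compute t_(k+1)/t_k: get (k + 6)/(k + 8).
Take A(k)=k + 6, B(k)=k + 8, C(k)=1.
Need (k + 6)·f(k+1) − (k + 7)·f(k) = 1.
deg f ≤ 1 (via 1,1,0).
Solving with deg f ≤ 1: f(k) = k/6.
Then R = B(k−1)f/C = k*(k + 7)/6, so s_k = R(k)·t_k = 5*k/(6*(k + 6)).
s_(k+1) − s_k = 5/(k**2 + 13*k + 42) = t_k.
Sum = s_(10) − s_(0); s_(10) = 25/48, s_(0) = 0 ⇒ 25/48.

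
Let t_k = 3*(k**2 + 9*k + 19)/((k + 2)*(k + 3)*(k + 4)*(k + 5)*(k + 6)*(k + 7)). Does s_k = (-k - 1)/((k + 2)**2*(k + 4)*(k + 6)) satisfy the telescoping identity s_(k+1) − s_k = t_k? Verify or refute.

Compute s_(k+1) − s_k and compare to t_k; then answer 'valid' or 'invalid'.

Invalid: residual (-4*k**3 - 48*k**2 - 182*k - 219)/(k**8 + 32*k**7 + 436*k**6 + 3302*k**5 + 15199*k**4 + 43538*k**3 + 75804*k**2 + 73368*k + 30240) ≠ 0.

s_(k+1) = (-k - 2)/((k + 3)**2*(k + 5)*(k + 7))
s_(k+1) − s_k = (k + 1)/((k + 2)**2*(k + 4)*(k + 6)) - (k + 2)/((k + 3)**2*(k + 5)*(k + 7))
(s_(k+1) − s_k) − t_k = (-4*k**3 - 48*k**2 - 182*k - 219)/(k**8 + 32*k**7 + 436*k**6 + 3302*k**5 + 15199*k**4 + 43538*k**3 + 75804*k**2 + 73368*k + 30240)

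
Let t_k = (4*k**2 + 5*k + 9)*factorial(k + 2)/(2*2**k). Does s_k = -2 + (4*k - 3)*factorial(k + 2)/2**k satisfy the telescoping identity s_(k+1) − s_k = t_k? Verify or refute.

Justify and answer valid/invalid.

Valid: the claim telescopes to t_k.

s_(k+1) = 2**(-k - 1)*(4*k + 1)*factorial(k + 3) - 2
s_(k+1) − s_k = (4*k**2 + 5*k + 9)*factorial(k + 2)/(2*2**k)
(s_(k+1) − s_k) − t_k = 0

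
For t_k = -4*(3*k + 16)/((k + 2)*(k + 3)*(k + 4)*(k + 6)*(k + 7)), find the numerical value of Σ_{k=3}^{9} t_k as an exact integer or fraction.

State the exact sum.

Step 1: r(k) = (k + 2)*(k + 6)*(3*k + 19)/((k + 5)*(k + 8)*(3*k + 16)).
Normal form (A,B,C) = (k + 2, k + 8, k**2 + 31*k/3 + 80/3).
Need (k + 2)·f(k+1) − (k + 7)·f(k) = k**2 + 31*k/3 + 80/3.
deg f ≤ 5 (via 1,1,2).
A polynomial solution: f(k) = k*(k + 4)*(k + 5)*(k**2 + 11*k + 36)/108.
So s_k = (B(k−1)f/C)·t_k = (k*(k + 4)*(k + 7)*(k**2 + 11*k + 36)/(36*(3*k + 16)))·t_k = k*(-k**2 - 11*k - 36)/(9*(k**3 + 11*k**2 + 36*k + 36)).
Verify: 4*(-3*k - 16)/(k**5 + 22*k**4 + 185*k**3 + 740*k**2 + 1404*k + 1008) matches t_k.
Evaluate s at k=10 and k=3: -205/1872 and -13/135; difference -371/28080.

Σ = -371/28080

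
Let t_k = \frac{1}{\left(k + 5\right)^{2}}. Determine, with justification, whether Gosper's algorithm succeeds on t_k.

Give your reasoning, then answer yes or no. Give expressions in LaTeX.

r(k) = (k + 5)**2/(k + 6)**2 after simplifying.
Normal form (A,B,C) = (k**2 + 10*k + 25, k**2 + 12*k + 36, 1).
Set up (k**2 + 10*k + 25)·f(k+1) − (k**2 + 10*k + 25)·f(k) − (1) = 0.
deg f ≤ 0 (via 2,2,0).
Put f(k) = c0: A·f(k+1) − B(k−1)·f(k) − C = -1; need -1 = 0 — inconsistent ⇒ no f, not summable.

No; the coefficient equations for f are inconsistent.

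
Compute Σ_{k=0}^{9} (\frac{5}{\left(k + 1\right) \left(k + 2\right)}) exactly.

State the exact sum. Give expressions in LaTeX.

Σ = 50/11

The ratio is (k + 1)/(k + 3).
Gosper form: A/B · C(k+1)/C(k) with A=k + 1, B=k + 3, C=1.
Set up (k + 1)·f(k+1) − (k + 2)·f(k) − (1) = 0.
From deg A=1, deg B=1, deg C=0: d=1.
A polynomial solution: f(k) = k.
R(k) = B(k−1)·f(k)/C(k) = k*(k + 2); s_k = R·t_k = 5*k/(k + 1).
s_(k+1) − s_k = 5/(k**2 + 3*k + 2) = t_k.
Telescoping: Σ = s_(10) − s_(0) = 50/11 − (0) = 50/11.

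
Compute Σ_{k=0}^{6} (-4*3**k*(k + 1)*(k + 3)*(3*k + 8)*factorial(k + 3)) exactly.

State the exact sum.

Σ = -1777705574400

Ratio r(k) = 3*(k + 2)*(k + 4)**2*(3*k + 11)/((k + 1)*(k + 3)*(3*k + 8)).
So A=3*k + 12 and B=1, with C=k**3 + 20*k**2/3 + 41*k/3 + 8.
Need (3*k + 12)·f(k+1) − (1)·f(k) = k**3 + 20*k**2/3 + 41*k/3 + 8.
deg f ≤ 2 (via 1,0,3).
Solving with deg f ≤ 2: f(k) = k*(k + 1)/3.
Then R = B(k−1)f/C = k/((k + 3)*(3*k + 8)), so s_k = R(k)·t_k = -4*3**k*k*(k + 1)*factorial(k + 3).
Verify: -4*3**k*(k + 1)*(k + 3)*(3*k + 8)*factorial(k + 3) matches t_k.
Telescoping: Σ = s_(7) − s_(0) = -1777705574400 − (0) = -1777705574400.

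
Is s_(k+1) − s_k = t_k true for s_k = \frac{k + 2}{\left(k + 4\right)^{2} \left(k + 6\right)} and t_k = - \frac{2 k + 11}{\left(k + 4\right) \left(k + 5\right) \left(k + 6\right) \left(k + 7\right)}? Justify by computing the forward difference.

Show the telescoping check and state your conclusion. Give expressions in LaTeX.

s_(k+1) = (k + 3)/((k + 5)**2*(k + 7))
s_(k+1) − s_k = -(k + 2)/((k + 4)**2*(k + 6)) + (k + 3)/((k + 5)**2*(k + 7))
(s_(k+1) − s_k) − t_k = 2*(3*k**2 + 31*k + 79)/(k**6 + 31*k**5 + 397*k**4 + 2689*k**3 + 10162*k**2 + 20320*k + 16800)

Invalid: residual \frac{2 \left(3 k^{2} + 31 k + 79\right)}{k^{6} + 31 k^{5} + 397 k^{4} + 2689 k^{3} + 10162 k^{2} + 20320 k + 16800} ≠ 0.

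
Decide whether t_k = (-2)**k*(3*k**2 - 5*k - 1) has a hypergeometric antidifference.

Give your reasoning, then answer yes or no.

The ratio is 2*(-3*k**2 - k + 3)/(3*k**2 - 5*k - 1).
Gosper form: A/B · C(k+1)/C(k) with A=-2, B=1, C=k**2 - 5*k/3 - 1/3.
Key eq: (-2)·f(k+1) = (1)·f(k) + (k**2 - 5*k/3 - 1/3).
Bound: deg f ≤ 2.
Solve for f: f(k) = -(k**2 - 3*k + 1)/3 (degree 2 ≤ 2).
Then R = B(k−1)f/C = -(k**2 - 3*k + 1)/(3*k**2 - 5*k - 1), so s_k = R(k)·t_k = (-2)**k*(-k**2 + 3*k - 1).
Δs = (-2)**k*(3*k**2 - 5*k - 1), as required.

Yes. s_k = (-2)**k*(-k**2 + 3*k - 1).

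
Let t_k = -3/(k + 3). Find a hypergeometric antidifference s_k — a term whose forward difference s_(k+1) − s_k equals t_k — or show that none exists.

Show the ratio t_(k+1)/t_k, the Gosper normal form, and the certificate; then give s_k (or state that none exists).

Compute t_(k+1)/t_k: get (k + 3)/(k + 4).
Factor: A=k + 3; B=k + 4; C=1.
f must satisfy (k + 3)·f(k+1) − (k + 3)·f(k) = 1.
deg f ≤ 0 (via 1,1,0).
f = c0 ⇒ A·f(k+1) − B(k−1)·f(k) − C = -1. The system {-1 = 0} is inconsistent; no antidifference.

no hypergeometric antidifference exists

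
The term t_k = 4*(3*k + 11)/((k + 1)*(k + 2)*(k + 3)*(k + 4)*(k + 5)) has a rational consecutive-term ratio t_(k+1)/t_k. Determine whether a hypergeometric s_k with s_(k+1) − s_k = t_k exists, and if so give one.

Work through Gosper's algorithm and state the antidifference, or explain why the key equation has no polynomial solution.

s_k = k*(k**2 + 7*k + 14)/(2*(k**3 + 7*k**2 + 14*k + 8))

Ratio r(k) = (k + 1)*(3*k + 14)/((k + 6)*(3*k + 11)).
Take A(k)=k + 1, B(k)=k + 6, C(k)=k + 11/3.
Key eq: (k + 1)·f(k+1) = (k + 5)·f(k) + (k + 11/3).
From deg A=1, deg B=1, deg C=1: d=4.
A polynomial solution: f(k) = k*(k + 3)*(k**2 + 7*k + 14)/24.
R(k) = B(k−1)·f(k)/C(k) = k*(k + 3)*(k + 5)*(k**2 + 7*k + 14)/(8*(3*k + 11)); s_k = R·t_k = k*(k**2 + 7*k + 14)/(2*(k**3 + 7*k**2 + 14*k + 8)).
Δs = 4*(3*k + 11)/(k**5 + 15*k**4 + 85*k**3 + 225*k**2 + 274*k + 120), as required.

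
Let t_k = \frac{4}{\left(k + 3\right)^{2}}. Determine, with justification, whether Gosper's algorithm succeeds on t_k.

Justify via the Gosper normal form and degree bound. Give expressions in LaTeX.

Step 1: r(k) = (k + 3)**2/(k + 4)**2.
Normal form (A,B,C) = (k**2 + 6*k + 9, k**2 + 8*k + 16, 1).
Solve (k**2 + 6*k + 9)·f(k+1) − (k**2 + 6*k + 9)·f(k) = 1.
From deg A=2, deg B=2, deg C=0: d=0.
f = c0 ⇒ A·f(k+1) − B(k−1)·f(k) − C = -1. The system {-1 = 0} is inconsistent; no antidifference.

No. Not Gosper-summable.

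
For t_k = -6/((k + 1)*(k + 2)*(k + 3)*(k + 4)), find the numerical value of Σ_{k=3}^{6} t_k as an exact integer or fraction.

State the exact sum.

Σ = -1/72

Compute t_(k+1)/t_k: get (k + 1)/(k + 5).
Take A(k)=k + 1, B(k)=k + 5, C(k)=1.
Need (k + 1)·f(k+1) − (k + 4)·f(k) = 1.
Degrees (1,1,0) ⇒ d ≤ 3.
Solve for f: f(k) = k*(k**2 + 6*k + 11)/18 (degree 3 ≤ 3).
R(k) = B(k−1)·f(k)/C(k) = k*(k + 4)*(k**2 + 6*k + 11)/18; s_k = R·t_k = k*(-k**2 - 6*k - 11)/(3*(k + 1)*(k + 2)*(k + 3)).
s_(k+1) − s_k = -6/(k**4 + 10*k**3 + 35*k**2 + 50*k + 24) = t_k.
Evaluate s at k=7 and k=3: -119/360 and -19/60; difference -1/72.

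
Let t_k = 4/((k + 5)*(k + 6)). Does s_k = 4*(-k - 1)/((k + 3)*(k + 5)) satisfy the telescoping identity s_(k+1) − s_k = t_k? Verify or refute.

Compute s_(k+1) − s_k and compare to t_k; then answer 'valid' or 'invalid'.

Invalid: residual 8*(-2*k - 9)/(k**4 + 18*k**3 + 119*k**2 + 342*k + 360) ≠ 0.

s_(k+1) = 4*(-k - 2)/((k + 4)*(k + 6))
s_(k+1) − s_k = 4*(k**2 + 3*k - 6)/(k**4 + 18*k**3 + 119*k**2 + 342*k + 360)
(s_(k+1) − s_k) − t_k = 8*(-2*k - 9)/(k**4 + 18*k**3 + 119*k**2 + 342*k + 360)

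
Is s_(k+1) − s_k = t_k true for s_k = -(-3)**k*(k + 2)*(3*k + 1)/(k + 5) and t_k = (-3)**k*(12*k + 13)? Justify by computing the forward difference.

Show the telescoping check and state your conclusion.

s_(k+1) = 3*(-3)**k*(k + 3)*(3*k + 4)/(k + 6)
s_(k+1) − s_k = (-3)**k*(12*k**3 + 109*k**2 + 275*k + 192)/(k**2 + 11*k + 30)
(s_(k+1) − s_k) − t_k = (-3)**(k + 1)*(12*k**2 + 76*k + 66)/(k**2 + 11*k + 30)

Invalid: residual (-3)**(k + 1)*(12*k**2 + 76*k + 66)/(k**2 + 11*k + 30) ≠ 0.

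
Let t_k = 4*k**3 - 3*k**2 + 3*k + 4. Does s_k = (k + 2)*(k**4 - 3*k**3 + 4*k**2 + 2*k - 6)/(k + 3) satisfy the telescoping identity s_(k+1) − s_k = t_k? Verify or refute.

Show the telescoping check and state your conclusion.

s_(k+1) = (k**5 + 4*k**4 + 4*k**3 + 8*k**2 + 13*k - 6)/(k + 4)
s_(k+1) − s_k = (4*k**5 + 22*k**4 + 18*k**3 - k**2 + 53*k + 30)/(k**2 + 7*k + 12)
(s_(k+1) − s_k) − t_k = (-3*k**4 - 12*k**3 + 10*k**2 - 11*k - 18)/(k**2 + 7*k + 12)

Invalid: residual (-3*k**4 - 12*k**3 + 10*k**2 - 11*k - 18)/(k**2 + 7*k + 12) ≠ 0.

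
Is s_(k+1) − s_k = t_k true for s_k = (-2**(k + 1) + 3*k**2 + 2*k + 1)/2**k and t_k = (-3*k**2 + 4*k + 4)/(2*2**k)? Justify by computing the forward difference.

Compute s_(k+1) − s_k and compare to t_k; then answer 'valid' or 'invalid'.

s_(k+1) = (-4*2**k + 3*k**2 + 8*k + 6)/(2*2**k)
s_(k+1) − s_k = (-3*k**2 + 4*k + 4)/(2*2**k)
(s_(k+1) − s_k) − t_k = 0

Valid — Δs_k = t_k.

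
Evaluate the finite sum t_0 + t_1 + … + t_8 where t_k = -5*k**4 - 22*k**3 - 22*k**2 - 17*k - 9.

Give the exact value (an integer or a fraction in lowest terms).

Ratio r(k) = (5*k**4 + 42*k**3 + 118*k**2 + 147*k + 75)/(5*k**4 + 22*k**3 + 22*k**2 + 17*k + 9).
Factor: A=1; B=1; C=k**4 + 22*k**3/5 + 22*k**2/5 + 17*k/5 + 9/5.
f must satisfy (1)·f(k+1) − (1)·f(k) = k**4 + 22*k**3/5 + 22*k**2/5 + 17*k/5 + 9/5.
Bound: deg f ≤ 5.
Solve for f: f(k) = k*(k**4 + 3*k**3 - 2*k**2 + 3*k + 4)/5 (degree 5 ≤ 5).
Certificate R = B(k−1)f/C = k*(k**4 + 3*k**3 - 2*k**2 + 3*k + 4)/(5*k**4 + 22*k**3 + 22*k**2 + 17*k + 9) gives s_k = k*(-k**4 - 3*k**3 + 2*k**2 - 3*k - 4).
Check: Δs_k = -5*k**4 - 22*k**3 - 22*k**2 - 17*k - 9. ✓
Evaluate s at k=9 and k=0: -77553 and 0; difference -77553.

Σ = -77553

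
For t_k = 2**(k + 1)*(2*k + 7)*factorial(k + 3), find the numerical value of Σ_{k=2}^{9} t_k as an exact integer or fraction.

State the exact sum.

Σ = 12752938597440

t_(k+1)/t_k = 2*(k + 4)*(2*k + 9)/(2*k + 7).
So A=2*k + 8 and B=1, with C=k + 7/2.
f must satisfy (2*k + 8)·f(k+1) − (1)·f(k) = k + 7/2.
Bound: deg f ≤ 0.
A polynomial solution: f(k) = 1/2.
Certificate R = B(k−1)f/C = 1/(2*k + 7) gives s_k = 2**(k + 1)*factorial(k + 3).
Check: Δs_k = 2**(k + 1)*(2*k + 7)*factorial(k + 3). ✓
Sum = s_(10) − s_(2); s_(10) = 12752938598400, s_(2) = 960 ⇒ 12752938597440.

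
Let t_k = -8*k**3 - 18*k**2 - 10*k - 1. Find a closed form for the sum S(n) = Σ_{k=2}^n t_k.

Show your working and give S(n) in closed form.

S(n) = -2*n**4 - 10*n**3 - 16*n**2 - 9*n + 37

The ratio is (8*k**3 + 42*k**2 + 70*k + 37)/(8*k**3 + 18*k**2 + 10*k + 1).
So A=1 and B=1, with C=k**3 + 9*k**2/4 + 5*k/4 + 1/8.
f must satisfy (1)·f(k+1) − (1)·f(k) = k**3 + 9*k**2/4 + 5*k/4 + 1/8.
Bound: deg f ≤ 4.
Match coefficients ⇒ f(k) = k*(2*k**3 + 2*k**2 - 2*k - 1)/8.
Get s_k = R·t_k = k*(-2*k**3 - 2*k**2 + 2*k + 1) with R(k) = B(k−1)f(k)/C(k) = k*(2*k**3 + 2*k**2 - 2*k - 1)/(8*k**3 + 18*k**2 + 10*k + 1).
Verify: -8*k**3 - 18*k**2 - 10*k - 1 matches t_k.
Evaluate: s_(n+1) = -2*n**4 - 10*n**3 - 16*n**2 - 9*n - 1; subtract s_(2) = -38 ⇒ S(n) = -2*n**4 - 10*n**3 - 16*n**2 - 9*n + 37.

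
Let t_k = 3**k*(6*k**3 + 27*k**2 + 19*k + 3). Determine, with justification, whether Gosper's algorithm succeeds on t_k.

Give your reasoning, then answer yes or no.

Step 1: r(k) = 3*(6*k**3 + 45*k**2 + 91*k + 55)/(6*k**3 + 27*k**2 + 19*k + 3).
Take A(k)=3, B(k)=1, C(k)=k**3 + 9*k**2/2 + 19*k/6 + 1/2.
Key eq: (3)·f(k+1) = (1)·f(k) + (k**3 + 9*k**2/2 + 19*k/6 + 1/2).
deg f ≤ 3 (via 0,0,3).
Solving with deg f ≤ 3: f(k) = (3*k**3 - 4*k + 3)/6.
Then R = B(k−1)f/C = (3*k**3 - 4*k + 3)/(6*k**3 + 27*k**2 + 19*k + 3), so s_k = R(k)·t_k = 3**k*(3*k**3 - 4*k + 3).
s_(k+1) − s_k = 3**k*(6*k**3 + 27*k**2 + 19*k + 3) = t_k.

Yes. s_k = 3**k*(3*k**3 - 4*k + 3).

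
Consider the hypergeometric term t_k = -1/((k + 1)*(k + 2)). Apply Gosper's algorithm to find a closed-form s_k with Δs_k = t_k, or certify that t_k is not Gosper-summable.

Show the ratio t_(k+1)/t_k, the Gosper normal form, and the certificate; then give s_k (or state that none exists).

t_(k+1)/t_k = (k + 1)/(k + 3).
Normal form (A,B,C) = (k + 1, k + 3, 1).
Set up (k + 1)·f(k+1) − (k + 2)·f(k) − (1) = 0.
Bound: deg f ≤ 1.
Coefficient equations give f(k) = k.
Then R = B(k−1)f/C = k*(k + 2), so s_k = R(k)·t_k = -k/(k + 1).
Δs = -1/(k**2 + 3*k + 2), as required.

s_k = -k/(k + 1)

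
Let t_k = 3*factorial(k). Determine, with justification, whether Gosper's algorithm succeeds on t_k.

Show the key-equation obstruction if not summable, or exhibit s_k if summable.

No — negative degree bound, so no certificate f.

r(k) = k + 1 after simplifying.
Take A(k)=k + 1, B(k)=1, C(k)=1.
Key eq: (k + 1)·f(k+1) = (1)·f(k) + (1).
deg f ≤ -1 (via 1,0,0).
deg f ≤ -1 is impossible — no certificate.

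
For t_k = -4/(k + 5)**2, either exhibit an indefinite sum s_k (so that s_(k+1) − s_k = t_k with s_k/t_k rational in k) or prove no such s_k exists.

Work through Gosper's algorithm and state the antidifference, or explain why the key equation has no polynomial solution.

not Gosper-summable; s_k does not exist

r(k) = (k + 5)**2/(k + 6)**2 after simplifying.
So A=k**2 + 10*k + 25 and B=k**2 + 12*k + 36, with C=1.
Key eq: (k**2 + 10*k + 25)·f(k+1) = (k**2 + 10*k + 25)·f(k) + (1).
From deg A=2, deg B=2, deg C=0: d=0.
Put f(k) = c0: A·f(k+1) − B(k−1)·f(k) − C = -1; need -1 = 0 — inconsistent ⇒ no f, not summable.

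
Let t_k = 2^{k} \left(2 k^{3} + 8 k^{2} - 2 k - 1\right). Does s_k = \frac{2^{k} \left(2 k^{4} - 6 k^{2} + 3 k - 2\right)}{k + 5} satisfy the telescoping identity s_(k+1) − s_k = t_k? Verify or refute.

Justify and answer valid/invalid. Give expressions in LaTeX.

s_(k+1) = 2**(k + 1)*(3*k + 2*(k + 1)**4 - 6*(k + 1)**2 + 1)/(k + 6)
s_(k+1) − s_k = 2**k*(2*k**5 + 24*k**4 + 98*k**3 + 91*k**2 - 32*k - 18)/(k**2 + 11*k + 30)
(s_(k+1) − s_k) − t_k = 2**k*(-6*k**4 - 48*k**3 - 126*k**2 + 39*k + 12)/(k**2 + 11*k + 30)

Invalid: residual \frac{2^{k} \left(- 6 k^{4} - 48 k^{3} - 126 k^{2} + 39 k + 12\right)}{k^{2} + 11 k + 30} ≠ 0.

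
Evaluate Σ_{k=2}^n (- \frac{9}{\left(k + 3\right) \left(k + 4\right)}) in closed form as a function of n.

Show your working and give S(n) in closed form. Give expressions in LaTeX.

S(n) = \frac{9 \left(1 - n\right)}{5 \left(n + 4\right)}

r(k) = (k + 3)/(k + 5) after simplifying.
A = k + 3, B = k + 5, C = 1.
Key eq: (k + 3)·f(k+1) = (k + 4)·f(k) + (1).
Bound: deg f ≤ 1.
Solving with deg f ≤ 1: f(k) = k/3.
R(k) = B(k−1)·f(k)/C(k) = k*(k + 4)/3; s_k = R·t_k = -3*k/(k + 3).
Verify: -9/(k**2 + 7*k + 12) matches t_k.
Σ_(k=2)^n t_k = s_(n+1) − s_(2) = (3*(-n - 1)/(n + 4)) − (-6/5), i.e. 9*(1 - n)/(5*(n + 4)).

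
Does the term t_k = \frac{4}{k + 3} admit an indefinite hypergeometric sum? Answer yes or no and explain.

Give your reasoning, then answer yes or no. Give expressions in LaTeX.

No — t_k has no hypergeometric antidifference.

Step 1: r(k) = (k + 3)/(k + 4).
Normal form (A,B,C) = (k + 3, k + 4, 1).
Solve (k + 3)·f(k+1) − (k + 3)·f(k) = 1.
Degrees (1,1,0) ⇒ d ≤ 0.
Generic f = c0 gives residual -1; -1 = 0 cannot hold, so t_k is not Gosper-summable.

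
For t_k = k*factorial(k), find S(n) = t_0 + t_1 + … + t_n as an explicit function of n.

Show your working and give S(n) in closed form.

S(n) = n*factorial(n) + factorial(n) - 1

r(k) = (k + 1)**2/k after simplifying.
Factor: A=k + 1; B=1; C=k.
Need (k + 1)·f(k+1) − (1)·f(k) = k.
Bound: deg f ≤ 0.
Solving with deg f ≤ 0: f(k) = 1.
Get s_k = R·t_k = factorial(k) with R(k) = B(k−1)f(k)/C(k) = 1/k.
Δs = k*factorial(k), as required.
s_(n+1) = factorial(n + 1) and s_(0) = 1, so S(n) = n*factorial(n) + factorial(n) - 1.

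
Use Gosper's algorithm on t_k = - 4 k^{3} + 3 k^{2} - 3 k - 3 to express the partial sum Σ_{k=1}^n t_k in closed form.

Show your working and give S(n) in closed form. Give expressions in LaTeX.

S(n) = n \left(- n^{3} - n^{2} - n - 4\right)

r(k) = (4*k**3 + 9*k**2 + 9*k + 7)/(4*k**3 - 3*k**2 + 3*k + 3) after simplifying.
So A=1 and B=1, with C=k**3 - 3*k**2/4 + 3*k/4 + 3/4.
Need (1)·f(k+1) − (1)·f(k) = k**3 - 3*k**2/4 + 3*k/4 + 3/4.
deg f ≤ 4 (via 0,0,3).
Solving with deg f ≤ 4: f(k) = k*(k**3 - 3*k**2 + 4*k + 1)/4.
Get s_k = R·t_k = k*(-k**3 + 3*k**2 - 4*k - 1) with R(k) = B(k−1)f(k)/C(k) = k*(k**3 - 3*k**2 + 4*k + 1)/(4*k**3 - 3*k**2 + 3*k + 3).
s_(k+1) − s_k = -4*k**3 + 3*k**2 - 3*k - 3 = t_k.
s_(n+1) = -n**4 - n**3 - n**2 - 4*n - 3 and s_(1) = -3, so S(n) = n*(-n**3 - n**2 - n - 4).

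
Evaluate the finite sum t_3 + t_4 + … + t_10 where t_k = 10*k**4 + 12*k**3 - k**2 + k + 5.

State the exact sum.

The ratio is (10*k**4 + 52*k**3 + 95*k**2 + 75*k + 27)/(10*k**4 + 12*k**3 - k**2 + k + 5).
A = 1, B = 1, C = k**4 + 6*k**3/5 - k**2/10 + k/10 + 1/2.
Key eq: (1)·f(k+1) = (1)·f(k) + (k**4 + 6*k**3/5 - k**2/10 + k/10 + 1/2).
deg f ≤ 5 (via 0,0,4).
Solve for f: f(k) = k*(2*k**4 - 2*k**3 - 3*k**2 + 4*k + 4)/10 (degree 5 ≤ 5).
So s_k = (B(k−1)f/C)·t_k = (k*(2*k**4 - 2*k**3 - 3*k**2 + 4*k + 4)/(10*k**4 + 12*k**3 - k**2 + k + 5))·t_k = k*(2*k**4 - 2*k**3 - 3*k**2 + 4*k + 4).
s_(k+1) − s_k = 10*k**4 + 12*k**3 - k**2 + k + 5 = t_k.
Σ_(k=3)^(10) t_k = s_(11) − s_(3) = 289355 − (291) = 289064.

Σ = 289064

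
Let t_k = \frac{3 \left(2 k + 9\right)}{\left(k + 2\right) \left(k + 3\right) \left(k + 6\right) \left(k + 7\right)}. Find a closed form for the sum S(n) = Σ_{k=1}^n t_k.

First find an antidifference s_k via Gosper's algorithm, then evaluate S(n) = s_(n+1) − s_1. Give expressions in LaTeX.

The ratio is (k + 2)*(k + 6)*(2*k + 11)/((k + 4)*(k + 8)*(2*k + 9)).
Normal form (A,B,C) = (k + 2, k + 8, k**3 + 27*k**2/2 + 121*k/2 + 90).
Key eq: (k + 2)·f(k+1) = (k + 7)·f(k) + (k**3 + 27*k**2/2 + 121*k/2 + 90).
Bound: deg f ≤ 5.
Coefficient equations give f(k) = k*(k + 3)*(k + 4)*(k + 5)*(k + 8)/24.
So s_k = (B(k−1)f/C)·t_k = (k*(k + 3)*(k + 7)*(k + 8)/(12*(2*k + 9)))·t_k = k*(k + 8)/(4*(k**2 + 8*k + 12)).
s_(k+1) − s_k = 3*(2*k + 9)/(k**4 + 18*k**3 + 113*k**2 + 288*k + 252) = t_k.
s_(n+1) = (n**2 + 10*n + 9)/(4*(n**2 + 10*n + 21)) and s_(1) = 3/28, so S(n) = n*(n + 10)/(7*(n**2 + 10*n + 21)).

S(n) = \frac{n \left(n + 10\right)}{7 \left(n^{2} + 10 n + 21\right)}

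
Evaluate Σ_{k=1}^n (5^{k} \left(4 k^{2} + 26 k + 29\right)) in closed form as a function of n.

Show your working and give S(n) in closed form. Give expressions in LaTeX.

S(n) = 5 \cdot 5^{n} n^{2} + 30 \cdot 5^{n} n + 30 \cdot 5^{n} - 30

t_(k+1)/t_k = 5*(4*k**2 + 34*k + 59)/(4*k**2 + 26*k + 29).
Gosper form: A/B · C(k+1)/C(k) with A=5, B=1, C=k**2 + 13*k/2 + 29/4.
Solve (5)·f(k+1) − (1)·f(k) = k**2 + 13*k/2 + 29/4.
Bound: deg f ≤ 2.
Match coefficients ⇒ f(k) = (k**2 + 4*k + 1)/4.
So s_k = (B(k−1)f/C)·t_k = ((k**2 + 4*k + 1)/(4*k**2 + 26*k + 29))·t_k = 5**k*(k**2 + 4*k + 1).
s_(k+1) − s_k = 5**k*(4*k**2 + 26*k + 29) = t_k.
s_(n+1) = 5**(n + 1)*(n**2 + 6*n + 6) and s_(1) = 30, so S(n) = 5*5**n*n**2 + 30*5**n*n + 30*5**n - 30.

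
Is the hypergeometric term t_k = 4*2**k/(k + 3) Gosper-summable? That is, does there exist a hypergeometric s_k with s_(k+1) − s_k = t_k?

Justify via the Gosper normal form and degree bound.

t_(k+1)/t_k = 2*(k + 3)/(k + 4).
Normal form (A,B,C) = (2*k + 6, k + 4, 1).
f must satisfy (2*k + 6)·f(k+1) − (k + 3)·f(k) = 1.
From deg A=1, deg B=1, deg C=0: d=-1.
d = -1 < 0 ⇒ no nonzero polynomial f; not summable.

No — key equation has no polynomial f.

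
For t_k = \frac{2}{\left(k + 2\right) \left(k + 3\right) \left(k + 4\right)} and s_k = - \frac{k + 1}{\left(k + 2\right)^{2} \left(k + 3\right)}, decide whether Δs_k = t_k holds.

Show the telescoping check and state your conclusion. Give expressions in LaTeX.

Invalid: residual \frac{- 3 k - 8}{k^{5} + 14 k^{4} + 77 k^{3} + 208 k^{2} + 276 k + 144} ≠ 0.

s_(k+1) = (-k - 2)/((k + 3)**2*(k + 4))
s_(k+1) − s_k = ((k + 1)*(k + 3)*(k + 4) - (k + 2)**3)/((k + 2)**2*(k + 3)**2*(k + 4))
(s_(k+1) − s_k) − t_k = (-3*k - 8)/(k**5 + 14*k**4 + 77*k**3 + 208*k**2 + 276*k + 144)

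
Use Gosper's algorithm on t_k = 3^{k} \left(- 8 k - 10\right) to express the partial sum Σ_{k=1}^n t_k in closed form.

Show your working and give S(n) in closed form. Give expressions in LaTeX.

S(n) = - 12 \cdot 3^{n} n - 9 \cdot 3^{n} + 9

The ratio is 3*(4*k + 9)/(4*k + 5).
So A=3 and B=1, with C=k + 5/4.
Key eq: (3)·f(k+1) = (1)·f(k) + (k + 5/4).
Degrees (0,0,1) ⇒ d ≤ 1.
A polynomial solution: f(k) = (4*k - 1)/8.
Get s_k = R·t_k = 3**k*(1 - 4*k) with R(k) = B(k−1)f(k)/C(k) = (4*k - 1)/(2*(4*k + 5)).
Verify: 3**k*(-8*k - 10) matches t_k.
Σ_(k=1)^n t_k = s_(n+1) − s_(1) = (3**(n + 1)*(-4*n - 3)) − (-9), i.e. -12*3**n*n - 9*3**n + 9.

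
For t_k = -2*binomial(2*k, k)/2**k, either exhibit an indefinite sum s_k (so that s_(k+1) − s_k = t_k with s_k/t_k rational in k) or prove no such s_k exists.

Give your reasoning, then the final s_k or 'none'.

none — t_k is not Gosper-summable

Ratio r(k) = (2*k + 1)/(k + 1).
Take A(k)=2*k + 1, B(k)=k + 1, C(k)=1.
f must satisfy (2*k + 1)·f(k+1) − (k)·f(k) = 1.
d = -1 from the (1,1,0) case.
d = -1 < 0 ⇒ no nonzero polynomial f; not summable.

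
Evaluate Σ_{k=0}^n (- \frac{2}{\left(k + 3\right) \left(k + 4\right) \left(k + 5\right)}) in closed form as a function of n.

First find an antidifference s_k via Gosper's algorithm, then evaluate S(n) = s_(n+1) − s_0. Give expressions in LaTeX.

S(n) = \frac{- n^{2} - 9 n - 8}{12 \left(n^{2} + 9 n + 20\right)}

t_(k+1)/t_k = (k + 3)/(k + 6).
Take A(k)=k + 3, B(k)=k + 6, C(k)=1.
Solve (k + 3)·f(k+1) − (k + 5)·f(k) = 1.
Degrees (1,1,0) ⇒ d ≤ 2.
Match coefficients ⇒ f(k) = k*(k + 7)/24.
Then R = B(k−1)f/C = k*(k + 5)*(k + 7)/24, so s_k = R(k)·t_k = k*(-k - 7)/(12*(k + 3)*(k + 4)).
s_(k+1) − s_k = -2/(k**3 + 12*k**2 + 47*k + 60) = t_k.
Σ_(k=0)^n t_k = s_(n+1) − s_(0) = ((-n**2 - 9*n - 8)/(12*(n**2 + 9*n + 20))) − (0), i.e. (-n**2 - 9*n - 8)/(12*(n**2 + 9*n + 20)).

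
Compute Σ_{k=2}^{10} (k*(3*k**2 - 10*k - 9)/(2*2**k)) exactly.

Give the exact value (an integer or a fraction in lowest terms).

Compute t_(k+1)/t_k: get (3*k**3 - k**2 - 20*k - 16)/(2*k*(3*k**2 - 10*k - 9)).
Gosper form: A/B · C(k+1)/C(k) with A=1/2, B=1, C=k**3 - 10*k**2/3 - 3*k.
Set up (1/2)·f(k+1) − (1)·f(k) − (k**3 - 10*k**2/3 - 3*k) = 0.
Bound: deg f ≤ 3.
Solve for f: f(k) = -2*k*(k - 1)*(3*k + 2)/3 (degree 3 ≤ 3).
So s_k = (B(k−1)f/C)·t_k = (-2*(k - 1)*(3*k + 2)/(3*k**2 - 10*k - 9))·t_k = k*(-3*k**2 + k + 2)/2**k.
Verify: k*(3*k**2 - 10*k - 9)/(2*2**k) matches t_k.
Sum = s_(11) − s_(2); s_(11) = -1925/1024, s_(2) = -4 ⇒ 2171/1024.

Σ = 2171/1024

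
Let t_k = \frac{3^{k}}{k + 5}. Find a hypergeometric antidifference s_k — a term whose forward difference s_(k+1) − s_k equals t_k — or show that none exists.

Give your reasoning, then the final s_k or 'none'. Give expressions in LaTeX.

The ratio is 3*(k + 5)/(k + 6).
So A=3*k + 15 and B=k + 6, with C=1.
Solve (3*k + 15)·f(k+1) − (k + 5)·f(k) = 1.
d = -1 from the (1,1,0) case.
deg f ≤ -1 is impossible — no certificate.

none — t_k is not Gosper-summable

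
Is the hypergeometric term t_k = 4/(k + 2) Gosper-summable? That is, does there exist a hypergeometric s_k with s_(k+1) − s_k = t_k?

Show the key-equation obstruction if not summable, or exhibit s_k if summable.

No; the coefficient equations for f are inconsistent.

The ratio is (k + 2)/(k + 3).
A = k + 2, B = k + 3, C = 1.
f must satisfy (k + 2)·f(k+1) − (k + 2)·f(k) = 1.
From deg A=1, deg B=1, deg C=0: d=0.
Write f(k) = c0. Then LHS − RHS = -1, requiring -1 = 0: contradictory. No certificate.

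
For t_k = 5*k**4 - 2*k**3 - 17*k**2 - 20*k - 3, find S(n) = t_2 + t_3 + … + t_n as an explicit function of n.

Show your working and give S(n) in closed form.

S(n) = n**5 + 2*n**4 - 5*n**3 - 19*n**2 - 16*n + 37

Step 1: r(k) = (5*k**4 + 18*k**3 + 7*k**2 - 40*k - 37)/(5*k**4 - 2*k**3 - 17*k**2 - 20*k - 3).
Gosper form: A/B · C(k+1)/C(k) with A=1, B=1, C=k**4 - 2*k**3/5 - 17*k**2/5 - 4*k - 3/5.
Set up (1)·f(k+1) − (1)·f(k) − (k**4 - 2*k**3/5 - 17*k**2/5 - 4*k - 3/5) = 0.
d = 5 from the (0,0,4) case.
Coefficient equations give f(k) = k*(k**4 - 3*k**3 - 3*k**2 - 2*k + 4)/5.
Certificate R = B(k−1)f/C = k*(k**4 - 3*k**3 - 3*k**2 - 2*k + 4)/(5*k**4 - 2*k**3 - 17*k**2 - 20*k - 3) gives s_k = k*(k**4 - 3*k**3 - 3*k**2 - 2*k + 4).
s_(k+1) − s_k = 5*k**4 - 2*k**3 - 17*k**2 - 20*k - 3 = t_k.
Σ_(k=2)^n t_k = s_(n+1) − s_(2) = (n**5 + 2*n**4 - 5*n**3 - 19*n**2 - 16*n - 3) − (-40), i.e. n**5 + 2*n**4 - 5*n**3 - 19*n**2 - 16*n + 37.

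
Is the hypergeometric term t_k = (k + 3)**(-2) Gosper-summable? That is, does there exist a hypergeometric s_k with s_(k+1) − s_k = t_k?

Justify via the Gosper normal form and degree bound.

No. Not Gosper-summable.

r(k) = (k + 3)**2/(k + 4)**2 after simplifying.
Gosper form: A/B · C(k+1)/C(k) with A=k**2 + 6*k + 9, B=k**2 + 8*k + 16, C=1.
f must satisfy (k**2 + 6*k + 9)·f(k+1) − (k**2 + 6*k + 9)·f(k) = 1.
From deg A=2, deg B=2, deg C=0: d=0.
Generic f = c0 gives residual -1; -1 = 0 cannot hold, so t_k is not Gosper-summable.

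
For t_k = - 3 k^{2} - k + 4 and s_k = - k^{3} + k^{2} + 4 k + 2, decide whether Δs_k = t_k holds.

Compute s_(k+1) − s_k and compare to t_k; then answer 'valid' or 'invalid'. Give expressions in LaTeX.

s_(k+1) = -k**3 - 2*k**2 + 3*k + 6
s_(k+1) − s_k = -3*k**2 - k + 4
(s_(k+1) − s_k) − t_k = 0

valid (s_(k+1) − s_k reduces to t_k)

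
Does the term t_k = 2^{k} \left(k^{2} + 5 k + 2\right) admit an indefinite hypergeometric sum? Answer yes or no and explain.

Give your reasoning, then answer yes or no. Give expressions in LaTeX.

Step 1: r(k) = 2*(k**2 + 7*k + 8)/(k**2 + 5*k + 2).
So A=2 and B=1, with C=k**2 + 5*k + 2.
Set up (2)·f(k+1) − (1)·f(k) − (k**2 + 5*k + 2) = 0.
Degrees (0,0,2) ⇒ d ≤ 2.
A polynomial solution: f(k) = (k - 1)*(k + 2).
Then R = B(k−1)f/C = (k - 1)*(k + 2)/(k**2 + 5*k + 2), so s_k = R(k)·t_k = 2**k*(k**2 + k - 2).
s_(k+1) − s_k = 2**k*(k**2 + 5*k + 2) = t_k.

Yes. s_k = 2^{k} \left(k^{2} + k - 2\right).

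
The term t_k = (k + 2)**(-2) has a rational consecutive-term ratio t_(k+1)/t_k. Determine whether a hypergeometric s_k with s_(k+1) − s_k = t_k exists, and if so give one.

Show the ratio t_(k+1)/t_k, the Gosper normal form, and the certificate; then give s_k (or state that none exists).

not Gosper-summable; s_k does not exist

Compute t_(k+1)/t_k: get (k + 2)**2/(k + 3)**2.
Factor: A=k**2 + 4*k + 4; B=k**2 + 6*k + 9; C=1.
Need (k**2 + 4*k + 4)·f(k+1) − (k**2 + 4*k + 4)·f(k) = 1.
deg f ≤ 0 (via 2,2,0).
f = c0 ⇒ A·f(k+1) − B(k−1)·f(k) − C = -1. The system {-1 = 0} is inconsistent; no antidifference.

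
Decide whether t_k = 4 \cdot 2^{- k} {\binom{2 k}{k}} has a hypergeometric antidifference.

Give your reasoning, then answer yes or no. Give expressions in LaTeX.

Step 1: r(k) = (2*k + 1)/(k + 1).
So A=2*k + 1 and B=k + 1, with C=1.
Key eq: (2*k + 1)·f(k+1) = (k)·f(k) + (1).
From deg A=1, deg B=1, deg C=0: d=-1.
d = -1 < 0 ⇒ no nonzero polynomial f; not summable.

No. Not Gosper-summable.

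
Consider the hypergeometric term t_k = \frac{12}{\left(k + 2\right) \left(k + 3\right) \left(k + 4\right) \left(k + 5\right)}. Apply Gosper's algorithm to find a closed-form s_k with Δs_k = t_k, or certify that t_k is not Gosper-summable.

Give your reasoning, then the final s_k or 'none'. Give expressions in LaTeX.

s_k = \frac{k \left(k^{2} + 9 k + 26\right)}{6 \left(k + 2\right) \left(k + 3\right) \left(k + 4\right)}

Compute t_(k+1)/t_k: get (k + 2)/(k + 6).
Take A(k)=k + 2, B(k)=k + 6, C(k)=1.
Set up (k + 2)·f(k+1) − (k + 5)·f(k) − (1) = 0.
Degrees (1,1,0) ⇒ d ≤ 3.
A polynomial solution: f(k) = k*(k**2 + 9*k + 26)/72.
R(k) = B(k−1)·f(k)/C(k) = k*(k + 5)*(k**2 + 9*k + 26)/72; s_k = R·t_k = k*(k**2 + 9*k + 26)/(6*(k + 2)*(k + 3)*(k + 4)).
Δs = 12/(k**4 + 14*k**3 + 71*k**2 + 154*k + 120), as required.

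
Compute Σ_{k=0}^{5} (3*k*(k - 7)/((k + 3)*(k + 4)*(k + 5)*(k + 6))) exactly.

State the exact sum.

Σ = -41/660

Compute t_(k+1)/t_k: get (k - 6)*(k + 1)*(k + 3)/(k*(k - 7)*(k + 7)).
A = k + 3, B = k + 7, C = k**2 - 7*k.
Set up (k + 3)·f(k+1) − (k + 6)·f(k) − (k**2 - 7*k) = 0.
d = 3 from the (1,1,2) case.
A polynomial solution: f(k) = k*(k - 47)*(k - 1)/60.
So s_k = (B(k−1)f/C)·t_k = ((k - 47)*(k - 1)*(k + 6)/(60*(k - 7)))·t_k = k*(k**2 - 48*k + 47)/(20*(k + 3)*(k + 4)*(k + 5)).
s_(k+1) − s_k = 3*k*(k - 7)/(k**4 + 18*k**3 + 119*k**2 + 342*k + 360) = t_k.
Σ_(k=0)^(5) t_k = s_(6) − s_(0) = -41/660 − (0) = -41/660.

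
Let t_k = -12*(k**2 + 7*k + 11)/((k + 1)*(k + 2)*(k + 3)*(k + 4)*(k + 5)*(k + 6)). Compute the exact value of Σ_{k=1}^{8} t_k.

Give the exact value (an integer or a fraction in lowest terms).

Ratio r(k) = (k + 1)*(7*k + (k + 1)**2 + 18)/((k + 7)*(k**2 + 7*k + 11)).
So A=k + 1 and B=k + 7, with C=k**2 + 7*k + 11.
Set up (k + 1)·f(k+1) − (k + 6)·f(k) − (k**2 + 7*k + 11) = 0.
Bound: deg f ≤ 5.
Solve for f: f(k) = k*(k + 2)*(k + 4)*(k**2 + 9*k + 23)/45 (degree 5 ≤ 5).
Certificate R = B(k−1)f/C = k*(k + 2)*(k + 4)*(k + 6)*(k**2 + 9*k + 23)/(45*(k**2 + 7*k + 11)) gives s_k = 4*k*(-k**2 - 9*k - 23)/(15*(k**3 + 9*k**2 + 23*k + 15)).
s_(k+1) − s_k = 12*(-k**2 - 7*k - 11)/(k**6 + 21*k**5 + 175*k**4 + 735*k**3 + 1624*k**2 + 1764*k + 720) = t_k.
Evaluate s at k=9 and k=1: -37/140 and -11/60; difference -17/210.

Σ = -17/210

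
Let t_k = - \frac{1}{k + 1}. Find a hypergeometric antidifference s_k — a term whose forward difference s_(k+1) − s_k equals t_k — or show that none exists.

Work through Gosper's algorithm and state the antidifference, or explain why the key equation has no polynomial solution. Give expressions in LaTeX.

not Gosper-summable; s_k does not exist

t_(k+1)/t_k = (k + 1)/(k + 2).
Take A(k)=k + 1, B(k)=k + 2, C(k)=1.
f must satisfy (k + 1)·f(k+1) − (k + 1)·f(k) = 1.
deg f ≤ 0 (via 1,1,0).
Write f(k) = c0. Then LHS − RHS = -1, requiring -1 = 0: contradictory. No certificate.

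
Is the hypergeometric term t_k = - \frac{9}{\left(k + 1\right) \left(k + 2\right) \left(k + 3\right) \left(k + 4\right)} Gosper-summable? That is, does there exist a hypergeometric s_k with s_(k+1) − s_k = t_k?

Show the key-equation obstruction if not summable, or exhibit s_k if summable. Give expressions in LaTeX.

t_(k+1)/t_k = (k + 1)/(k + 5).
Normal form (A,B,C) = (k + 1, k + 5, 1).
Solve (k + 1)·f(k+1) − (k + 4)·f(k) = 1.
d = 3 from the (1,1,0) case.
Match coefficients ⇒ f(k) = k*(k**2 + 6*k + 11)/18.
Then R = B(k−1)f/C = k*(k + 4)*(k**2 + 6*k + 11)/18, so s_k = R(k)·t_k = k*(-k**2 - 6*k - 11)/(2*(k + 1)*(k + 2)*(k + 3)).
Verify: -9/(k**4 + 10*k**3 + 35*k**2 + 50*k + 24) matches t_k.

Yes. s_k = \frac{k \left(- k^{2} - 6 k - 11\right)}{2 \left(k + 1\right) \left(k + 2\right) \left(k + 3\right)}.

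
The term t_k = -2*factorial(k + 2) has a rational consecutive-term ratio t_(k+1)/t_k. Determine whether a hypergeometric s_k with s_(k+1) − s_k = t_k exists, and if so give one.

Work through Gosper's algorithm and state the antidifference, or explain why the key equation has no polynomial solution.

Step 1: r(k) = k + 3.
Gosper form: A/B · C(k+1)/C(k) with A=k + 3, B=1, C=1.
Set up (k + 3)·f(k+1) − (1)·f(k) − (1) = 0.
deg f ≤ -1 (via 1,0,0).
Negative degree bound (-1): no f exists, t_k not Gosper-summable.

not Gosper-summable; s_k does not exist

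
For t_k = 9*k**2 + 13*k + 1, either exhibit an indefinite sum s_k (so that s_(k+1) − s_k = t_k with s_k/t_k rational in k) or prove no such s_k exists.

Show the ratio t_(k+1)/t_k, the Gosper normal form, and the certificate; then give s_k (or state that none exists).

r(k) = (9*k**2 + 31*k + 23)/(9*k**2 + 13*k + 1) after simplifying.
Factor: A=1; B=1; C=k**2 + 13*k/9 + 1/9.
Set up (1)·f(k+1) − (1)·f(k) − (k**2 + 13*k/9 + 1/9) = 0.
d = 3 from the (0,0,2) case.
Match coefficients ⇒ f(k) = k*(3*k**2 + 2*k - 4)/9.
R(k) = B(k−1)·f(k)/C(k) = k*(3*k**2 + 2*k - 4)/(9*k**2 + 13*k + 1); s_k = R·t_k = k*(3*k**2 + 2*k - 4).
Verify: 9*k**2 + 13*k + 1 matches t_k.

s_k = k*(3*k**2 + 2*k - 4)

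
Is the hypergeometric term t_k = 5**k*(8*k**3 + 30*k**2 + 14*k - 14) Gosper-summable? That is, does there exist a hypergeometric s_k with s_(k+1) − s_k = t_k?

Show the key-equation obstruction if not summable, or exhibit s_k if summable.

Step 1: r(k) = 5*(4*k**3 + 27*k**2 + 49*k + 19)/(4*k**3 + 15*k**2 + 7*k - 7).
Take A(k)=5, B(k)=1, C(k)=k**3 + 15*k**2/4 + 7*k/4 - 7/4.
Solve (5)·f(k+1) − (1)·f(k) = k**3 + 15*k**2/4 + 7*k/4 - 7/4.
Bound: deg f ≤ 3.
Coefficient equations give f(k) = (2*k**3 - 4*k - 1)/8.
So s_k = (B(k−1)f/C)·t_k = ((2*k**3 - 4*k - 1)/(2*(4*k**3 + 15*k**2 + 7*k - 7)))·t_k = 5**k*(2*k**3 - 4*k - 1).
s_(k+1) − s_k = 2*5**k*(-k**3 - 8*k + 5*(k + 1)**3 - 12) = t_k.

Yes. s_k = 5**k*(2*k**3 - 4*k - 1).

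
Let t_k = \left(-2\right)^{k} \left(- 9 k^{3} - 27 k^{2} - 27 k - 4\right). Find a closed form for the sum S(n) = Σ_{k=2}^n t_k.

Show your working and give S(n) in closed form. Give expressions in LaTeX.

S(n) = - 6 \left(-2\right)^{n} n^{3} - 24 \left(-2\right)^{n} n^{2} - 28 \left(-2\right)^{n} n - 6 \left(-2\right)^{n} - 128

The ratio is 2*(-9*k**3 - 54*k**2 - 108*k - 67)/(9*k**3 + 27*k**2 + 27*k + 4).
A = -2, B = 1, C = k**3 + 3*k**2 + 3*k + 4/9.
Solve (-2)·f(k+1) − (1)·f(k) = k**3 + 3*k**2 + 3*k + 4/9.
Bound: deg f ≤ 3.
Match coefficients ⇒ f(k) = -(3*k**3 + 3*k**2 - k - 2)/9.
Get s_k = R·t_k = (-2)**k*(3*k**3 + 3*k**2 - k - 2) with R(k) = B(k−1)f(k)/C(k) = -(3*k**3 + 3*k**2 - k - 2)/(9*k**3 + 27*k**2 + 27*k + 4).
Δs = (-2)**k*(-9*k**3 - 27*k**2 - 27*k - 4), as required.
Σ_(k=2)^n t_k = s_(n+1) − s_(2) = ((-2)**(n + 1)*(3*n**3 + 12*n**2 + 14*n + 3)) − (128), i.e. -6*(-2)**n*n**3 - 24*(-2)**n*n**2 - 28*(-2)**n*n - 6*(-2)**n - 128.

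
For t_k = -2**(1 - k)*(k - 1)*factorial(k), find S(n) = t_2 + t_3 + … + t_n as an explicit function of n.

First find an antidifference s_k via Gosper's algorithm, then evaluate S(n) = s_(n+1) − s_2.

Ratio r(k) = k*(k + 1)/(2*(k - 1)).
Gosper form: A/B · C(k+1)/C(k) with A=k/2 + 1/2, B=1, C=k - 1.
Set up (k/2 + 1/2)·f(k+1) − (1)·f(k) − (k - 1) = 0.
Bound: deg f ≤ 0.
Solve for f: f(k) = 2 (degree 0 ≤ 0).
Get s_k = R·t_k = -2**(2 - k)*factorial(k) with R(k) = B(k−1)f(k)/C(k) = 2/(k - 1).
Δs = -2**(1 - k)*(k - 1)*factorial(k), as required.
s_(n+1) = -2**(1 - n)*factorial(n + 1) and s_(2) = -2, so S(n) = 2**(1 - n)*(2**n - n*factorial(n) - factorial(n)).

S(n) = 2**(1 - n)*(2**n - n*factorial(n) - factorial(n))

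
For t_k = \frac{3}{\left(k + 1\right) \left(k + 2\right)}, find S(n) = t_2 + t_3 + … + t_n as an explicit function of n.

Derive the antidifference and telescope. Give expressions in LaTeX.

S(n) = \frac{n - 1}{n + 2}

Compute t_(k+1)/t_k: get (k + 1)/(k + 3).
Normal form (A,B,C) = (k + 1, k + 3, 1).
f must satisfy (k + 1)·f(k+1) − (k + 2)·f(k) = 1.
From deg A=1, deg B=1, deg C=0: d=1.
Solving with deg f ≤ 1: f(k) = k.
Certificate R = B(k−1)f/C = k*(k + 2) gives s_k = 3*k/(k + 1).
Check: Δs_k = 3/(k**2 + 3*k + 2). ✓
s_(n+1) = 3*(n + 1)/(n + 2) and s_(2) = 2, so S(n) = (n - 1)/(n + 2).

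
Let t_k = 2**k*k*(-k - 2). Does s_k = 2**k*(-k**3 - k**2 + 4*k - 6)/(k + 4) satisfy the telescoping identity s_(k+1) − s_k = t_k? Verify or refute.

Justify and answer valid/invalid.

s_(k+1) = 2**(k + 1)*(-k**3 - 4*k**2 - k - 4)/(k + 5)
s_(k+1) − s_k = 2**k*(-k**4 - 10*k**3 - 33*k**2 - 30*k - 2)/(k**2 + 9*k + 20)
(s_(k+1) − s_k) − t_k = 2**k*(k**3 + 5*k**2 + 10*k - 2)/(k**2 + 9*k + 20)

Invalid: residual 2**k*(k**3 + 5*k**2 + 10*k - 2)/(k**2 + 9*k + 20) ≠ 0.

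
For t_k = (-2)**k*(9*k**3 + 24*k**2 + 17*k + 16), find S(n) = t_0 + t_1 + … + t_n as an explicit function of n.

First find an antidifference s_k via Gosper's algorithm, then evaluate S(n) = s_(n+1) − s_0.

Ratio r(k) = 2*(-9*k**3 - 51*k**2 - 92*k - 66)/(9*k**3 + 24*k**2 + 17*k + 16).
Factor: A=-2; B=1; C=k**3 + 8*k**2/3 + 17*k/9 + 16/9.
Set up (-2)·f(k+1) − (1)·f(k) − (k**3 + 8*k**2/3 + 17*k/9 + 16/9) = 0.
d = 3 from the (0,0,3) case.
Solving with deg f ≤ 3: f(k) = -(3*k**3 + 2*k**2 - 3*k + 4)/9.
Get s_k = R·t_k = (-2)**k*(-3*k**3 - 2*k**2 + 3*k - 4) with R(k) = B(k−1)f(k)/C(k) = -(3*k**3 + 2*k**2 - 3*k + 4)/(9*k**3 + 24*k**2 + 17*k + 16).
Verify: (-2)**k*(9*k**3 + 24*k**2 + 17*k + 16) matches t_k.
Telescope: S(n) = s_(n+1) − s_(0) = 2*(-2)**n*(3*n**3 + 11*n**2 + 10*n + 6) − (-4) = 6*(-2)**n*n**3 + 22*(-2)**n*n**2 + 20*(-2)**n*n + 12*(-2)**n + 4.

S(n) = 6*(-2)**n*n**3 + 22*(-2)**n*n**2 + 20*(-2)**n*n + 12*(-2)**n + 4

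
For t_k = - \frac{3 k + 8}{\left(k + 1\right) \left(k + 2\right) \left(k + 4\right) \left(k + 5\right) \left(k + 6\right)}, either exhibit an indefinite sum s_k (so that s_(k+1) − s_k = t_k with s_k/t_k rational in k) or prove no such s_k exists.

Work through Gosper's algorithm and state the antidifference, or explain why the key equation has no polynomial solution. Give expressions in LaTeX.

s_k = \frac{k \left(- k^{2} - 10 k - 29\right)}{20 \left(k^{3} + 10 k^{2} + 29 k + 20\right)}

The ratio is (k + 1)*(k + 4)*(3*k + 11)/((k + 3)*(k + 7)*(3*k + 8)).
Normal form (A,B,C) = (k + 1, k + 7, k**2 + 17*k/3 + 8).
Solve (k + 1)·f(k+1) − (k + 6)·f(k) = k**2 + 17*k/3 + 8.
From deg A=1, deg B=1, deg C=2: d=5.
Solve for f: f(k) = k*(k + 2)*(k + 3)*(k**2 + 10*k + 29)/60 (degree 5 ≤ 5).
So s_k = (B(k−1)f/C)·t_k = (k*(k + 2)*(k + 6)*(k**2 + 10*k + 29)/(20*(3*k + 8)))·t_k = k*(-k**2 - 10*k - 29)/(20*(k**3 + 10*k**2 + 29*k + 20)).
Verify: (-3*k - 8)/(k**5 + 18*k**4 + 121*k**3 + 372*k**2 + 508*k + 240) matches t_k.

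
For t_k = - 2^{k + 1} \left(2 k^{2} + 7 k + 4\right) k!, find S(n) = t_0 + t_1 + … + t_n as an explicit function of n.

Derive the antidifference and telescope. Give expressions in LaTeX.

S(n) = - 4 \cdot 2^{n} n^{2} n! - 16 \cdot 2^{n} n n! - 12 \cdot 2^{n} n! + 4

r(k) = 2*(2*k**3 + 13*k**2 + 24*k + 13)/(2*k**2 + 7*k + 4) after simplifying.
Normal form (A,B,C) = (2*k + 2, 1, k**2 + 7*k/2 + 2).
Set up (2*k + 2)·f(k+1) − (1)·f(k) − (k**2 + 7*k/2 + 2) = 0.
deg f ≤ 1 (via 1,0,2).
Solve for f: f(k) = (k + 2)/2 (degree 1 ≤ 1).
Certificate R = B(k−1)f/C = (k + 2)/(2*k**2 + 7*k + 4) gives s_k = -2**(k + 1)*(k + 2)*factorial(k).
Δs = -2**(k + 1)*(2*k**2 + 7*k + 4)*factorial(k), as required.
s_(n+1) = -2**(n + 2)*(n + 3)*factorial(n + 1) and s_(0) = -4, so S(n) = -4*2**n*n**2*factorial(n) - 16*2**n*n*factorial(n) - 12*2**n*factorial(n) + 4.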